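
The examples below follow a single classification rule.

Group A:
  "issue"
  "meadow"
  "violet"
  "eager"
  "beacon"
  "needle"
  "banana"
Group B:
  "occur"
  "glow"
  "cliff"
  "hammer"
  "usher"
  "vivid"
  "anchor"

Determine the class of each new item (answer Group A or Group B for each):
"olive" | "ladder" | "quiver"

Group A, Group B, Group A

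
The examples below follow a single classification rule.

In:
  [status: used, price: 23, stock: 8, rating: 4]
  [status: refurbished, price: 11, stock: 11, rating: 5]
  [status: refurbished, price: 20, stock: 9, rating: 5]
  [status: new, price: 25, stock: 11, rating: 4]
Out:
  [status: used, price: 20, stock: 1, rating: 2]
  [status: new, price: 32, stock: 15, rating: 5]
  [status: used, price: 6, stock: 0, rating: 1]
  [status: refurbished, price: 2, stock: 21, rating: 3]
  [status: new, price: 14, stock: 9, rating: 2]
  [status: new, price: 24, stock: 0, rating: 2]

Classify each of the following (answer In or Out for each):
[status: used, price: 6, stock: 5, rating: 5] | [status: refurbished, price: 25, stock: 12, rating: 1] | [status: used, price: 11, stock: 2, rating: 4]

A rule that fits every label: rating ≥ 3 AND stock ≤ 11 — true of each 'In' example, false of each 'Out' one.
[status: used, price: 6, stock: 5, rating: 5] → rating = 5, stock = 5 → In. [status: refurbished, price: 25, stock: 12, rating: 1] → rating = 1, stock = 12 → Out. [status: used, price: 11, stock: 2, rating: 4] → rating = 4, stock = 2 → In.

In, Out, In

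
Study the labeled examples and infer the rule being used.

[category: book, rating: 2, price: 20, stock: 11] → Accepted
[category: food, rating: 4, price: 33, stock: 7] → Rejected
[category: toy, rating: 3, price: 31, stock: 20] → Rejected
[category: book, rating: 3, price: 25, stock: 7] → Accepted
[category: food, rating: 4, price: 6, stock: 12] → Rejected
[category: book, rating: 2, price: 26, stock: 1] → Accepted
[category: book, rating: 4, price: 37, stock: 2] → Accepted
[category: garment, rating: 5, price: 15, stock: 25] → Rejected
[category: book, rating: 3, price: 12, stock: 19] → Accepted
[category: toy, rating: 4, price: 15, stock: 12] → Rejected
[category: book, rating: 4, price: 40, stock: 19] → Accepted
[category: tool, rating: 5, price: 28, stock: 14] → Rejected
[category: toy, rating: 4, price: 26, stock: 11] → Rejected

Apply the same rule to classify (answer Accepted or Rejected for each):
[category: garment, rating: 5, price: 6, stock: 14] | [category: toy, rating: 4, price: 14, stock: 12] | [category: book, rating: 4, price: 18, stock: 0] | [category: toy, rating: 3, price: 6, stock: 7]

Rejected, Rejected, Accepted, Rejected

The common property of the 'Accepted' items is: category is book. No 'Rejected' item has it.
[category: garment, rating: 5, price: 6, stock: 14]: Rejected (category is garment). [category: toy, rating: 4, price: 14, stock: 12]: Rejected (category is toy). [category: book, rating: 4, price: 18, stock: 0]: Accepted (category is book). [category: toy, rating: 3, price: 6, stock: 7]: Rejected (category is toy).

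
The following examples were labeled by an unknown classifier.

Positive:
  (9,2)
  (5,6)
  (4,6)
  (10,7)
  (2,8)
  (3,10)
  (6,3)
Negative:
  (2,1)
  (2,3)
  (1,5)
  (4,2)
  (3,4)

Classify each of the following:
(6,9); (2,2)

Positive, Negative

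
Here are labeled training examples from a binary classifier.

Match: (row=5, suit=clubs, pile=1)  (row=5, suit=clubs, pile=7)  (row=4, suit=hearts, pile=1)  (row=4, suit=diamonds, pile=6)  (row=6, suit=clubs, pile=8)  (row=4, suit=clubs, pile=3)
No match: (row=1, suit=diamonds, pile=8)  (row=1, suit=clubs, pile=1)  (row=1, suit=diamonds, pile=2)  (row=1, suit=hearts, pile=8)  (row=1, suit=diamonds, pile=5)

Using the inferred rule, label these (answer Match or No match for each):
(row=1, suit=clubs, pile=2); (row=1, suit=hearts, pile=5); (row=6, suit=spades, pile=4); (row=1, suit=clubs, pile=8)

No match, No match, Match, No match

The rule appears to be: row ≥ 4.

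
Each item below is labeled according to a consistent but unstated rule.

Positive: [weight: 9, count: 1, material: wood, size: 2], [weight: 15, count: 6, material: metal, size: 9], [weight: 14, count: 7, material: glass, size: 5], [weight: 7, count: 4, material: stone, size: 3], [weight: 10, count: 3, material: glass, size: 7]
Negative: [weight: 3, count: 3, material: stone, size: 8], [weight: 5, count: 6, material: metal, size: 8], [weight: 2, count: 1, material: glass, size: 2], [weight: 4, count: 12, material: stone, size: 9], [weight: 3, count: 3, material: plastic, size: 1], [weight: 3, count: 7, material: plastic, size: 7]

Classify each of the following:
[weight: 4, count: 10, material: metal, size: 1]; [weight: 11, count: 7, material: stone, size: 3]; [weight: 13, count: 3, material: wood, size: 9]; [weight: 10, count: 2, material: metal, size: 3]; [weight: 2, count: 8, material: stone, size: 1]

Negative, Positive, Positive, Positive, Negative

The simplest hypothesis consistent with all the labels is: weight ≥ 7.
[weight: 4, count: 10, material: metal, size: 1] — weight = 4, hence Negative.
[weight: 11, count: 7, material: stone, size: 3] — weight = 11, hence Positive.
[weight: 13, count: 3, material: wood, size: 9] — weight = 13, hence Positive.
[weight: 10, count: 2, material: metal, size: 3] — weight = 10, hence Positive.
[weight: 2, count: 8, material: stone, size: 1] — weight = 2, hence Negative.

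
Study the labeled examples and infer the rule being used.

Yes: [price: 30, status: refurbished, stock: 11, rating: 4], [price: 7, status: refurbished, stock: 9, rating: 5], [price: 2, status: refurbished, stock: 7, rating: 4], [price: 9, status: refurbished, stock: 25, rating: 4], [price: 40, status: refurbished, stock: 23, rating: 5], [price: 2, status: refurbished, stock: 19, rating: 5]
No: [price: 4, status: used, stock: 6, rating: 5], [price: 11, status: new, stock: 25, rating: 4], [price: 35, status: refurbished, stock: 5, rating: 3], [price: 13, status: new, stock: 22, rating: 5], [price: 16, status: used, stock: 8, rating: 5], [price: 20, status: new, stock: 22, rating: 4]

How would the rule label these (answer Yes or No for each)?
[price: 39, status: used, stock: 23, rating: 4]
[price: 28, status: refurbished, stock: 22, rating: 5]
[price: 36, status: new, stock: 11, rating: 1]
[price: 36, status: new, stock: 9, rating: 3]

No, Yes, No, No

The simplest hypothesis consistent with all the labels is: status is refurbished AND stock ≥ 6.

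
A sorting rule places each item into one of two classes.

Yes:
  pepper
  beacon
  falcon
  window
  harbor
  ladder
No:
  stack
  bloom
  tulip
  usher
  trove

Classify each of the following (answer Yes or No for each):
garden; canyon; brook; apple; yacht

The classifier is using: even length.
garden → length 6 → Yes.
canyon → length 6 → Yes.
brook → length 5 → No.
apple → length 5 → No.
yacht → length 5 → No.

Yes, Yes, No, No, No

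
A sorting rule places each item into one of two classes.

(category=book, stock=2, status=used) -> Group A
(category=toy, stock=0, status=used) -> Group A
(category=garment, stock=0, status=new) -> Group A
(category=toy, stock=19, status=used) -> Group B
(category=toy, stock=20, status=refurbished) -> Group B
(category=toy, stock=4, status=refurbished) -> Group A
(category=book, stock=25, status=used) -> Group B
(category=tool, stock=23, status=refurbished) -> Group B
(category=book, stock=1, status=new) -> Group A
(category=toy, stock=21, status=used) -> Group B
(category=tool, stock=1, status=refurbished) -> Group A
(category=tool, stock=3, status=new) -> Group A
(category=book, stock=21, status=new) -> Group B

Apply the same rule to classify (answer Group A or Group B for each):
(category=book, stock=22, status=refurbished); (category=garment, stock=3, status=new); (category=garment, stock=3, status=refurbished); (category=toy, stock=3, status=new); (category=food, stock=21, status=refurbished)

Group B, Group A, Group A, Group A, Group B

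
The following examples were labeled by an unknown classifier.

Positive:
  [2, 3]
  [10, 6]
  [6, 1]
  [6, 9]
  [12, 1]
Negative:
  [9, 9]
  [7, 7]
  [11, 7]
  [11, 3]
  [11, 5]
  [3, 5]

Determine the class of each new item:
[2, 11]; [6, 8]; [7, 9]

Positive, Positive, Negative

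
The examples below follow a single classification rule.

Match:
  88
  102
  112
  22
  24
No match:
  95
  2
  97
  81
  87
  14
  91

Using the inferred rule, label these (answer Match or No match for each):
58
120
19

The simplest hypothesis consistent with all the labels is: even AND at least 22.
58 — 58 is even, 58 ≥ 22, hence Match. 120 — 120 is even, 120 ≥ 22, hence Match. 19 — 19 is odd, 19 < 22, hence No match.

Match, Match, No match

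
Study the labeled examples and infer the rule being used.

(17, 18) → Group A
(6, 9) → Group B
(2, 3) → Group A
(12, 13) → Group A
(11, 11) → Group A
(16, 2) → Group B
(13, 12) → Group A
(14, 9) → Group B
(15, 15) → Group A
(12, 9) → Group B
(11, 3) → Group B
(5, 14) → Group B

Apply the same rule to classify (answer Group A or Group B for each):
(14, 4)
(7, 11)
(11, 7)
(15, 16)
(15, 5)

Group B, Group B, Group B, Group A, Group B

One predicate separates the groups cleanly: |first − second| ≤ 1.
(14, 4): |14−4| = 10, does not satisfy this → Group B. (7, 11): |7−11| = 4, does not satisfy this → Group B. (11, 7): |11−7| = 4, does not satisfy this → Group B. (15, 16): |15−16| = 1, passes → Group A. (15, 5): |15−5| = 10, does not satisfy this → Group B.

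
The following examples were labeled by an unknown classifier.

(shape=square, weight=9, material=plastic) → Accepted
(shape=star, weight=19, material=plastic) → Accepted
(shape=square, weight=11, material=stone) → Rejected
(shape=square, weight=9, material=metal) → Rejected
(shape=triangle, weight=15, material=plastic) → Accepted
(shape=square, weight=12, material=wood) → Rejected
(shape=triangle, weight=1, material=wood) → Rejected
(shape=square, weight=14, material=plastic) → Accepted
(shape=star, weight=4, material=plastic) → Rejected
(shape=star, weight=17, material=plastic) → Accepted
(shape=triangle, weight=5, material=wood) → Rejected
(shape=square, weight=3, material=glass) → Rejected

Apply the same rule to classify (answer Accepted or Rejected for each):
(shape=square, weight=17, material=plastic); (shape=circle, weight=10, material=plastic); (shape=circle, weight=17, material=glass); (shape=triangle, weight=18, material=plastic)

Accepted, Accepted, Rejected, Accepted

The rule appears to be: material is plastic AND weight ≥ 5.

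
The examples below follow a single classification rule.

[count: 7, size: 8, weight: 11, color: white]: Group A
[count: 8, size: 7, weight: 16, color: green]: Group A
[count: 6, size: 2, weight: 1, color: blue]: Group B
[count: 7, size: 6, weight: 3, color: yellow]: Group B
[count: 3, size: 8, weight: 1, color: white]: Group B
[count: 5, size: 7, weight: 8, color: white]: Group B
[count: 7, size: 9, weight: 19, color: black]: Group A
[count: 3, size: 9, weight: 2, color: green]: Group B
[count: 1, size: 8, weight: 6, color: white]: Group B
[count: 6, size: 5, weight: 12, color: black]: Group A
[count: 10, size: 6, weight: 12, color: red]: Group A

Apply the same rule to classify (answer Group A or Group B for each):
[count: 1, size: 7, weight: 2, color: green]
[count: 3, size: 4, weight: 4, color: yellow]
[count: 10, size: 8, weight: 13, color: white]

Group B, Group B, Group A

The distinguishing property — weight ≥ 11 — holds for all the 'Group A' cases and none of the 'Group B' cases.
[count: 1, size: 7, weight: 2, color: green]: Group B (weight = 2). [count: 3, size: 4, weight: 4, color: yellow]: Group B (weight = 4). [count: 10, size: 8, weight: 13, color: white]: Group A (weight = 13).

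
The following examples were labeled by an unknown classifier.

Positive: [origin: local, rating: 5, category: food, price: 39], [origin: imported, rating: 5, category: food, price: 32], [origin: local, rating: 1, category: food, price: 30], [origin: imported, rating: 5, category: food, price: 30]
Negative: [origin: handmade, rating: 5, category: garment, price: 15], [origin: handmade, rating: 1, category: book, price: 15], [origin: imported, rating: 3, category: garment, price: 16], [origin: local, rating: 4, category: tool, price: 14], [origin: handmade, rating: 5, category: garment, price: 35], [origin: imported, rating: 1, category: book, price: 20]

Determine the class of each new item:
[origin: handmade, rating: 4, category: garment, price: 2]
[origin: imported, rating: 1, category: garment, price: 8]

Negative, Negative

The common property of the 'Positive' items is: category is food. No 'Negative' item has it.
[origin: handmade, rating: 4, category: garment, price: 2] — category is garment, hence Negative.
[origin: imported, rating: 1, category: garment, price: 8] — category is garment, hence Negative.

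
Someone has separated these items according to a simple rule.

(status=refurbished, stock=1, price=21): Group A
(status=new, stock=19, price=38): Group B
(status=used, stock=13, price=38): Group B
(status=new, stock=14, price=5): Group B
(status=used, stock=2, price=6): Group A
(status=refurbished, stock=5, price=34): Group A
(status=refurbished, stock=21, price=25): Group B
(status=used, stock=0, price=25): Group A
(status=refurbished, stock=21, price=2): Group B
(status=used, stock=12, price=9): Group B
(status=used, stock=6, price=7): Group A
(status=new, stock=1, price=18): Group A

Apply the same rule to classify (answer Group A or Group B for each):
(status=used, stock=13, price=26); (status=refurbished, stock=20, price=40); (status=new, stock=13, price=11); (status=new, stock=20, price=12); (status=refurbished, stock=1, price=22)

All 'Group A' examples share one property — stock ≤ 6 — and every 'Group B' example lacks it.
(status=used, stock=13, price=26): stock = 13, does not pass → Group B. (status=refurbished, stock=20, price=40): stock = 20, does not pass → Group B. (status=new, stock=13, price=11): stock = 13, does not pass → Group B. (status=new, stock=20, price=12): stock = 20, does not pass → Group B. (status=refurbished, stock=1, price=22): stock = 1, has this property → Group A.

Group B, Group B, Group B, Group B, Group A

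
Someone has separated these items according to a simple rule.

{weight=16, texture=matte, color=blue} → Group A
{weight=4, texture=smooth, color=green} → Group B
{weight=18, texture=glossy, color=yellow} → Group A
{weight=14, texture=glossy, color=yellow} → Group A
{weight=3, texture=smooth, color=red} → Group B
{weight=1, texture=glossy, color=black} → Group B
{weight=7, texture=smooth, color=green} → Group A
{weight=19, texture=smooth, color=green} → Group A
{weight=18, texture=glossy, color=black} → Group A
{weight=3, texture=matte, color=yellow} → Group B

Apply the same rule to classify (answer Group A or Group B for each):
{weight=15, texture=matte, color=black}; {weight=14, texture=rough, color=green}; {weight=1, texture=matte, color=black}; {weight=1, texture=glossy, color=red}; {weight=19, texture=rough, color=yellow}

'Group A' ⟺ weight ≥ 7.
{weight=15, texture=matte, color=black}: Group A (weight = 15).
{weight=14, texture=rough, color=green}: Group A (weight = 14).
{weight=1, texture=matte, color=black}: Group B (weight = 1).
{weight=1, texture=glossy, color=red}: Group B (weight = 1).
{weight=19, texture=rough, color=yellow}: Group A (weight = 19).

Group A, Group A, Group B, Group B, Group A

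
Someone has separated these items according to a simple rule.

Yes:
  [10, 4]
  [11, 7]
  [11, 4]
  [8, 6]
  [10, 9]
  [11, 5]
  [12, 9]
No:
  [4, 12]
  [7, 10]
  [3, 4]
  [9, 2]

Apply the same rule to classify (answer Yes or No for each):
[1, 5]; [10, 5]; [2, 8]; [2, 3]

One predicate separates the groups cleanly: first > second AND sum ≥ 14.
No: [1, 5], since 1 < 5, 1+5 = 6.
Yes: [10, 5], since 10 > 5, 10+5 = 15.
No: [2, 8], since 2 < 8, 2+8 = 10.
No: [2, 3], since 2 < 3, 2+3 = 5.

No, Yes, No, No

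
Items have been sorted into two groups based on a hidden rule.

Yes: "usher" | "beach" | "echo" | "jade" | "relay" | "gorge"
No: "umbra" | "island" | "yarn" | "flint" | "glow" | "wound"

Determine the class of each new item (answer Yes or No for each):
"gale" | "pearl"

Looking at the examples, the only property every 'Yes' case has and every 'No' case lacks is: contains 'e'.
"gale": has 'e', has this property → Yes.
"pearl": has 'e', has this property → Yes.

Yes, Yes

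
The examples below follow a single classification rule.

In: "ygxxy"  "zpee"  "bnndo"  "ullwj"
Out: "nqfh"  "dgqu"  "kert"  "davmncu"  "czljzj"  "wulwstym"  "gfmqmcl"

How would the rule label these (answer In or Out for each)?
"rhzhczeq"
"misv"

All 'In' examples share one property — has a double letter — and every 'Out' example lacks it.
"rhzhczeq" — no doubled letter, hence Out. "misv" — no doubled letter, hence Out.

Out, Out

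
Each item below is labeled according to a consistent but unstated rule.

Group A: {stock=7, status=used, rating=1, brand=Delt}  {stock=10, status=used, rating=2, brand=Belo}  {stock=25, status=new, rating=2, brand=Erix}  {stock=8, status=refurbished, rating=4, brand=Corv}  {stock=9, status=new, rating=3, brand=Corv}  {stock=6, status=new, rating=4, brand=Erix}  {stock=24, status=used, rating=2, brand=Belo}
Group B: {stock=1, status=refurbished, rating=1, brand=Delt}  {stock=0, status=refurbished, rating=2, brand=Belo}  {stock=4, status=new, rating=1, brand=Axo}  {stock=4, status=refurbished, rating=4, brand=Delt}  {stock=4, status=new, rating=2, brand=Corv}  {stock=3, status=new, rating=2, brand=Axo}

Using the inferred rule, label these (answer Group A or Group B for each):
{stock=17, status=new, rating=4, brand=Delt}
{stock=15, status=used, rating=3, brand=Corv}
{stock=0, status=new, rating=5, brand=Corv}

Group A, Group A, Group B

The simplest hypothesis consistent with all the labels is: stock ≥ 6.
{stock=17, status=new, rating=4, brand=Delt}: stock = 17, matches → Group A. {stock=15, status=used, rating=3, brand=Corv}: stock = 15, matches → Group A. {stock=0, status=new, rating=5, brand=Corv}: stock = 0, fails the rule → Group B.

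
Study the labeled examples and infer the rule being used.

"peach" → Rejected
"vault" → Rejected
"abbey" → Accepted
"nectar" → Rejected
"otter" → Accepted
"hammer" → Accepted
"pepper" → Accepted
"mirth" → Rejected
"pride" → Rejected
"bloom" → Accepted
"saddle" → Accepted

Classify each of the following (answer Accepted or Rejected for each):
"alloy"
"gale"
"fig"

The classifier is using: has a double letter.

Accepted, Rejected, Rejected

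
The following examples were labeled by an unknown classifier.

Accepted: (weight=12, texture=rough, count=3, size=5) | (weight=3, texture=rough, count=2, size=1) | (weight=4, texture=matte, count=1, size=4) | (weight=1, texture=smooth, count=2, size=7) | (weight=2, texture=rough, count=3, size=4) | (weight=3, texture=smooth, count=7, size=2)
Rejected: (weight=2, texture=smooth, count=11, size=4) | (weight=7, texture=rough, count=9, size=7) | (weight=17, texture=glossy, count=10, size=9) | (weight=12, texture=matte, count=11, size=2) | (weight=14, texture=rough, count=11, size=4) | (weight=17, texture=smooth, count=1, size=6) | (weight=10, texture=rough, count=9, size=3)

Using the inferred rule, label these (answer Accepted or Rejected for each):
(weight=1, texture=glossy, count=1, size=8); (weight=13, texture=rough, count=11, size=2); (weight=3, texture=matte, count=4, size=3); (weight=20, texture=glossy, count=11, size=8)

Every 'Accepted' example satisfies: count ≤ 7 AND weight ≤ 12. None of the 'Rejected' examples do.
(weight=1, texture=glossy, count=1, size=8) → count = 1, weight = 1 → Accepted. (weight=13, texture=rough, count=11, size=2) → count = 11, weight = 13 → Rejected. (weight=3, texture=matte, count=4, size=3) → count = 4, weight = 3 → Accepted. (weight=20, texture=glossy, count=11, size=8) → count = 11, weight = 20 → Rejected.

Accepted, Rejected, Accepted, Rejected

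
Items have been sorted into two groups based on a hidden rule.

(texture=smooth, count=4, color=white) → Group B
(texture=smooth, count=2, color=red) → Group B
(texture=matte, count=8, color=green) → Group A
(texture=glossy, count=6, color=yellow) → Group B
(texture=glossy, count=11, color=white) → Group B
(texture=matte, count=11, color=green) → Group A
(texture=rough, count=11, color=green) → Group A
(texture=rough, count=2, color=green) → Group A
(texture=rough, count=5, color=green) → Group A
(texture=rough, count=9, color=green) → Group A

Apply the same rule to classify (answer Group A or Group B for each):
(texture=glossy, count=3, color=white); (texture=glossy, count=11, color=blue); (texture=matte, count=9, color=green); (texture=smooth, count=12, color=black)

Group B, Group B, Group A, Group B

The common property of the 'Group A' items is: color is green. No 'Group B' item has it.
(texture=glossy, count=3, color=white) → color is white → Group B.
(texture=glossy, count=11, color=blue) → color is blue → Group B.
(texture=matte, count=9, color=green) → color is green → Group A.
(texture=smooth, count=12, color=black) → color is black → Group B.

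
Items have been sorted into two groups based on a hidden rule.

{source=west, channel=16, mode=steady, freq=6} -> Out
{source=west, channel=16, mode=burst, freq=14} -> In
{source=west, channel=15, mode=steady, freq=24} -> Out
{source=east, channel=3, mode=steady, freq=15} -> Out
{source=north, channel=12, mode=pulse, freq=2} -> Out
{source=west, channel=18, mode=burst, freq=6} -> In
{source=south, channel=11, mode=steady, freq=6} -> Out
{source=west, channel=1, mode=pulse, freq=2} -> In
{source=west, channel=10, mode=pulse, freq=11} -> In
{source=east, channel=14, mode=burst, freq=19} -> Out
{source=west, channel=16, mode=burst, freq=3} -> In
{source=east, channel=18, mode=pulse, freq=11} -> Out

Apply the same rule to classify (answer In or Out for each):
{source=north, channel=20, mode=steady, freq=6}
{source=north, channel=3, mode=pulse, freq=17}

Out, Out

The classifier is using: mode is not steady AND source is west.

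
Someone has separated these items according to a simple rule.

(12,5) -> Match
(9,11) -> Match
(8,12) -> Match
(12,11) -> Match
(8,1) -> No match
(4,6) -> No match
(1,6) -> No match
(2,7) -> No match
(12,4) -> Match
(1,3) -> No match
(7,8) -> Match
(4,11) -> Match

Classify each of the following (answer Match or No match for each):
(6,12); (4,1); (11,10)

Match, No match, Match

All 'Match' examples share one property — sum ≥ 15 — and every 'No match' example lacks it.
Match: (6,12), since 6+12 = 18. No match: (4,1), since 4+1 = 5. Match: (11,10), since 11+10 = 21.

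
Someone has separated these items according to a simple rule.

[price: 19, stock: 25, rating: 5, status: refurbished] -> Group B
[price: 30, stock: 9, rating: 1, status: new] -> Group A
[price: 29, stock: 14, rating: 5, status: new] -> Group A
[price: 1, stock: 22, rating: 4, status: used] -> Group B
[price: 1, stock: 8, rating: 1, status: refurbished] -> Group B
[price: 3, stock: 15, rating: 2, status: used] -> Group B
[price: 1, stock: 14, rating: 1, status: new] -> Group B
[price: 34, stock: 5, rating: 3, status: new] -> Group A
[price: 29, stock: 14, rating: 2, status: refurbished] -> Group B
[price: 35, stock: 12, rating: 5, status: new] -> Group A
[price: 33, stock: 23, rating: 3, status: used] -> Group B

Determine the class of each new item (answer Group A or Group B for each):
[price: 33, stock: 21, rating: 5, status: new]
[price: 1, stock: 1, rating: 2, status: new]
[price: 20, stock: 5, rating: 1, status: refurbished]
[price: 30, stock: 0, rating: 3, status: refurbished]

'Group A' ⟺ status is new AND price ≥ 3.
[price: 33, stock: 21, rating: 5, status: new]: Group A (status is new, price = 33).
[price: 1, stock: 1, rating: 2, status: new]: Group B (status is new, price = 1).
[price: 20, stock: 5, rating: 1, status: refurbished]: Group B (status is refurbished, price = 20).
[price: 30, stock: 0, rating: 3, status: refurbished]: Group B (status is refurbished, price = 30).

Group A, Group B, Group B, Group B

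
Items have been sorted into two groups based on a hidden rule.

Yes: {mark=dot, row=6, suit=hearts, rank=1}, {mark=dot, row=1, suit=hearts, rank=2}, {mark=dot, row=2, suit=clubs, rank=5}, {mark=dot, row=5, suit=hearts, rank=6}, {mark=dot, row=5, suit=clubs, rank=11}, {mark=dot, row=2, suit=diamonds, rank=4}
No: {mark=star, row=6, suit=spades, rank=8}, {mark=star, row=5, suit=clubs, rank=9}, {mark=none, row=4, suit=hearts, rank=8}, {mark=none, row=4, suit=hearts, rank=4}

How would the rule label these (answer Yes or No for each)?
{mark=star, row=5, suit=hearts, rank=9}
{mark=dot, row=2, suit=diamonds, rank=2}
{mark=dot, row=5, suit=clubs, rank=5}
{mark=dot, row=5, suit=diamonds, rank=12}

No, Yes, Yes, Yes

'Yes' ⟺ mark is dot.
{mark=star, row=5, suit=hearts, rank=9} → mark is star → No. {mark=dot, row=2, suit=diamonds, rank=2} → mark is dot → Yes. {mark=dot, row=5, suit=clubs, rank=5} → mark is dot → Yes. {mark=dot, row=5, suit=diamonds, rank=12} → mark is dot → Yes.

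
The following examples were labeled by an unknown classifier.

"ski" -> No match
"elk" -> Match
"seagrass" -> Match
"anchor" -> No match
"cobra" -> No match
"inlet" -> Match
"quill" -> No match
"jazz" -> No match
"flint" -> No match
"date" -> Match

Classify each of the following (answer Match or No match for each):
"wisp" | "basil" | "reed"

The common property of the 'Match' items is: contains 'e'. No 'No match' item has it.

No match, No match, Match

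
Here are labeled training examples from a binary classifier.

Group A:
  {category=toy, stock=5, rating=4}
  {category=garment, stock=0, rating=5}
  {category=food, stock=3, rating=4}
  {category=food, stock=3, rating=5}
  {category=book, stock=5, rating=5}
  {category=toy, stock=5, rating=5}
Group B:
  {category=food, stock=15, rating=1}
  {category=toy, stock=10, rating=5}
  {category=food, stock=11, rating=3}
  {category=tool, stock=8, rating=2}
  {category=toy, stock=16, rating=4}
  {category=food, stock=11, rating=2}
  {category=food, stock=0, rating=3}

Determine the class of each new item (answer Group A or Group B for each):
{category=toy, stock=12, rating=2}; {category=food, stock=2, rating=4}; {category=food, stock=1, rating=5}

Group B, Group A, Group A

The classifier is using: stock ≤ 5 AND rating ≥ 4.
{category=toy, stock=12, rating=2}: stock = 12, rating = 2 — fails this test, so Group B.
{category=food, stock=2, rating=4}: stock = 2, rating = 4 — checks out, so Group A.
{category=food, stock=1, rating=5}: stock = 1, rating = 5 — checks out, so Group A.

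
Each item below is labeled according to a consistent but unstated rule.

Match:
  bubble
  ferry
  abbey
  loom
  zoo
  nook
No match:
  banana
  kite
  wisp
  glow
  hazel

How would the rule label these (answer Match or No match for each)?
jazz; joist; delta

Match, No match, No match

The simplest hypothesis consistent with all the labels is: has a double letter.
Match: jazz, since 'zz' doubled.
No match: joist, since no doubled letter.
No match: delta, since no doubled letter.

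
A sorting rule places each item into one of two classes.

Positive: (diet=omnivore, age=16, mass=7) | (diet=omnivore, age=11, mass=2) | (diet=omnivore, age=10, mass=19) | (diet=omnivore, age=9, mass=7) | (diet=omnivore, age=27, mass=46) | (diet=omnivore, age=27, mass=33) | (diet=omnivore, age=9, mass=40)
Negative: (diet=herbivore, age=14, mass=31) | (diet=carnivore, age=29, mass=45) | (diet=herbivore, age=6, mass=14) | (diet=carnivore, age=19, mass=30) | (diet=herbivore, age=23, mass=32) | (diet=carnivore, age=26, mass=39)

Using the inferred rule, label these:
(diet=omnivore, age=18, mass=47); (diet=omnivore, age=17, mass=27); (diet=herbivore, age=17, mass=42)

Positive, Positive, Negative

Checking candidate rules against both groups, what survives is: diet is omnivore.
(diet=omnivore, age=18, mass=47): diet is omnivore, meets the rule → Positive.
(diet=omnivore, age=17, mass=27): diet is omnivore, meets the rule → Positive.
(diet=herbivore, age=17, mass=42): diet is herbivore, doesn't qualify → Negative.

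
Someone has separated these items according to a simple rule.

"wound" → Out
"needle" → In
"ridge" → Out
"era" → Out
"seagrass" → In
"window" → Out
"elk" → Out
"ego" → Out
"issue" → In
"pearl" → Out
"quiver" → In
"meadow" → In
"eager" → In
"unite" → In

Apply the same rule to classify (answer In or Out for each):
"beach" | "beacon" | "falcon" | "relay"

The rule appears to be: has ≥ 3 vowels.

Out, In, Out, Out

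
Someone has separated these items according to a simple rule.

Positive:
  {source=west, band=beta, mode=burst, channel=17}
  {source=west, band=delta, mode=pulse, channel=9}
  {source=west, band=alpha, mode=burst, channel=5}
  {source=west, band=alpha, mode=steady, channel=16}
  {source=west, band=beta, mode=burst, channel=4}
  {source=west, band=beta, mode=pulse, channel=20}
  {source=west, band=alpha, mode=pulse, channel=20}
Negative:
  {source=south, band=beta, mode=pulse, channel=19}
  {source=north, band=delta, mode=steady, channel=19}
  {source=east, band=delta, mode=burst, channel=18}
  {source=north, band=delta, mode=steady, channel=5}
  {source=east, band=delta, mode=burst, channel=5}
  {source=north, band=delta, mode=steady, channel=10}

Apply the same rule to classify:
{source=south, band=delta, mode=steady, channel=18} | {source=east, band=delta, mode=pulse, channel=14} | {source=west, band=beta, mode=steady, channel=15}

Negative, Negative, Positive

The pattern is that an item is 'Positive' exactly when: source is west.
{source=south, band=delta, mode=steady, channel=18}: source is south, does not pass → Negative.
{source=east, band=delta, mode=pulse, channel=14}: source is east, does not pass → Negative.
{source=west, band=beta, mode=steady, channel=15}: source is west, meets the rule → Positive.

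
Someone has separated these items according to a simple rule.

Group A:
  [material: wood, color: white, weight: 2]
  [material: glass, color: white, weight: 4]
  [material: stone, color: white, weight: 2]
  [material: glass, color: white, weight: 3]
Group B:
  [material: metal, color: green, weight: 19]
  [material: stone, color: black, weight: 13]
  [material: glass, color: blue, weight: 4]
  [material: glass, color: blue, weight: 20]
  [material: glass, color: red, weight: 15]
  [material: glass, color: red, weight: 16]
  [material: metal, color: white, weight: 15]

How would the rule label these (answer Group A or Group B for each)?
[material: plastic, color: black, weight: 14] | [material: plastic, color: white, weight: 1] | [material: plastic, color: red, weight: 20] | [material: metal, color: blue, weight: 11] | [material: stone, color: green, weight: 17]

The distinguishing property — color is white AND weight ≤ 4 — holds for all the 'Group A' cases and none of the 'Group B' cases.

Group B, Group A, Group B, Group B, Group B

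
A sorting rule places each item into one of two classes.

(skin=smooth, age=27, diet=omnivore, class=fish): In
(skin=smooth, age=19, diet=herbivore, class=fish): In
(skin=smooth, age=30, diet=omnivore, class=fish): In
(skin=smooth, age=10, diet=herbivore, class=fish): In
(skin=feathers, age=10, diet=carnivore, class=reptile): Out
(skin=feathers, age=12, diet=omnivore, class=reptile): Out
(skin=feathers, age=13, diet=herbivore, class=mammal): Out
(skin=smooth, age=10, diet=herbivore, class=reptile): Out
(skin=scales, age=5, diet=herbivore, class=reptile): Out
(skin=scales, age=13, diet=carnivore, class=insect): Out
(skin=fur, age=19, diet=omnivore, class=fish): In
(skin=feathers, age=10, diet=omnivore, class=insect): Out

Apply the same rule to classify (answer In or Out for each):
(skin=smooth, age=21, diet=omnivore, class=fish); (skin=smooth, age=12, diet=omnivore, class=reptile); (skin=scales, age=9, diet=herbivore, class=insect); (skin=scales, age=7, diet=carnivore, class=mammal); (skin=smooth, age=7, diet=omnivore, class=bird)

In, Out, Out, Out, Out

The simplest hypothesis consistent with all the labels is: class is fish.
In: (skin=smooth, age=21, diet=omnivore, class=fish), since class is fish.
Out: (skin=smooth, age=12, diet=omnivore, class=reptile), since class is reptile.
Out: (skin=scales, age=9, diet=herbivore, class=insect), since class is insect.
Out: (skin=scales, age=7, diet=carnivore, class=mammal), since class is mammal.
Out: (skin=smooth, age=7, diet=omnivore, class=bird), since class is bird.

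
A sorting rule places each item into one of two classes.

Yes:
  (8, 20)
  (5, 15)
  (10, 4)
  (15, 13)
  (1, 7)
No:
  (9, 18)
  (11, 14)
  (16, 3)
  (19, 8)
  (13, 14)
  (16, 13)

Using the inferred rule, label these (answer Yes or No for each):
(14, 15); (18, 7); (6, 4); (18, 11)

No, No, Yes, No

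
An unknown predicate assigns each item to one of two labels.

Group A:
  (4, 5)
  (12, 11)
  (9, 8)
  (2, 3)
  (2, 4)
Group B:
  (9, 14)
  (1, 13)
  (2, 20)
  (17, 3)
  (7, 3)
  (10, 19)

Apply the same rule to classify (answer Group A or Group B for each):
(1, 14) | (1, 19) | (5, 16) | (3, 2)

The classifier is using: |first − second| ≤ 2.
Group B: (1, 14), since |1−14| = 13. Group B: (1, 19), since |1−19| = 18. Group B: (5, 16), since |5−16| = 11. Group A: (3, 2), since |3−2| = 1.

Group B, Group B, Group B, Group A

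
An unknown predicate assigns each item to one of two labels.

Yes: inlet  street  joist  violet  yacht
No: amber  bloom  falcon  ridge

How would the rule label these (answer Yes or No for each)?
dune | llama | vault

The common property of the 'Yes' items is: contains 't'. No 'No' item has it.
dune → no 't' → No.
llama → no 't' → No.
vault → has 't' → Yes.

No, No, Yes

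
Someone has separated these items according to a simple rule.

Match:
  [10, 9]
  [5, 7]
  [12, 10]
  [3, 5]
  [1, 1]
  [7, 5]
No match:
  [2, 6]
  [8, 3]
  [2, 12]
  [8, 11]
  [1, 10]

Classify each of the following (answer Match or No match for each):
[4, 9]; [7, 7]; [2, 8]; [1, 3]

No match, Match, No match, Match

The simplest hypothesis consistent with all the labels is: |first − second| ≤ 2.
[4, 9] — |4−9| = 5, hence No match. [7, 7] — |7−7| = 0, hence Match. [2, 8] — |2−8| = 6, hence No match. [1, 3] — |1−3| = 2, hence Match.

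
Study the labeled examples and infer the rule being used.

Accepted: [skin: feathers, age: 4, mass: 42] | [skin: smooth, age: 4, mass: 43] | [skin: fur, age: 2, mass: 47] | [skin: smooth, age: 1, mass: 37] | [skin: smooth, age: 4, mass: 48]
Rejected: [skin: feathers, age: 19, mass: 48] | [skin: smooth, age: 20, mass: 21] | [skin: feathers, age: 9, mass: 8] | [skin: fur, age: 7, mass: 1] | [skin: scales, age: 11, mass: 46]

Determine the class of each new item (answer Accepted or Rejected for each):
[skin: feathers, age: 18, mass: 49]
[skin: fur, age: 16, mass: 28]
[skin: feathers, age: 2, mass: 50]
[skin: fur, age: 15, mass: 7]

Rejected, Rejected, Accepted, Rejected

A rule that fits every label: age ≤ 4 — true of each 'Accepted' example, false of each 'Rejected' one.
[skin: feathers, age: 18, mass: 49]: age = 18 — fails this test, so Rejected.
[skin: fur, age: 16, mass: 28]: age = 16 — fails this test, so Rejected.
[skin: feathers, age: 2, mass: 50]: age = 2 — meets the rule, so Accepted.
[skin: fur, age: 15, mass: 7]: age = 15 — fails this test, so Rejected.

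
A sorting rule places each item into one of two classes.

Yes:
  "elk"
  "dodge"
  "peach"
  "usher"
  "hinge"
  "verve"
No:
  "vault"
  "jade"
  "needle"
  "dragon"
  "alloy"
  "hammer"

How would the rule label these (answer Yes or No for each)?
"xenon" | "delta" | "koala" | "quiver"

Yes, Yes, No, No

Every 'Yes' example satisfies: odd length AND contains 'e'. None of the 'No' examples do.
"xenon": length 5, has 'e', passes → Yes.
"delta": length 5, has 'e', passes → Yes.
"koala": length 5, no 'e', doesn't match → No.
"quiver": length 6, has 'e', doesn't match → No.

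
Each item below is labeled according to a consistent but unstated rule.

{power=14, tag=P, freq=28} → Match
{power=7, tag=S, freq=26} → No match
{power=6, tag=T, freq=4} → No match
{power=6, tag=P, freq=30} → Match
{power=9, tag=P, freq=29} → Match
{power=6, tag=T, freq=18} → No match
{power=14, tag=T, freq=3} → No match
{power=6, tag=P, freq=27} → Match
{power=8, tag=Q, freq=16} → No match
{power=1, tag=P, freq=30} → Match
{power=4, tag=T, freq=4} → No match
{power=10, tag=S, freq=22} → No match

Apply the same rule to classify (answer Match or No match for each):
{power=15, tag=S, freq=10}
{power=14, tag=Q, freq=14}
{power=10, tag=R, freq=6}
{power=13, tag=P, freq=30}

No match, No match, No match, Match

A rule that fits every label: tag is P — true of each 'Match' example, false of each 'No match' one.
{power=15, tag=S, freq=10}: tag is S, doesn't qualify → No match. {power=14, tag=Q, freq=14}: tag is Q, doesn't qualify → No match. {power=10, tag=R, freq=6}: tag is R, doesn't qualify → No match. {power=13, tag=P, freq=30}: tag is P, qualifies → Match.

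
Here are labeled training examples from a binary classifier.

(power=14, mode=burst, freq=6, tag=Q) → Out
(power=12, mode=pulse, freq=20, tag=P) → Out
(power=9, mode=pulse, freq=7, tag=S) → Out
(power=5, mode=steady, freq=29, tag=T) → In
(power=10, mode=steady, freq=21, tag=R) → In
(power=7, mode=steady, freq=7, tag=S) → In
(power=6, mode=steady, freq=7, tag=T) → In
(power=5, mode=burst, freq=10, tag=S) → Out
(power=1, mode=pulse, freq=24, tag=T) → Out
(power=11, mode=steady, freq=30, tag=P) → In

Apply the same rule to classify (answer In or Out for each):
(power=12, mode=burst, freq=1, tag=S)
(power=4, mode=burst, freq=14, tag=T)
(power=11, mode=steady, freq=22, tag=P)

Comparing the two groups points to one rule — mode is steady.
(power=12, mode=burst, freq=1, tag=S) → mode is burst → Out.
(power=4, mode=burst, freq=14, tag=T) → mode is burst → Out.
(power=11, mode=steady, freq=22, tag=P) → mode is steady → In.

Out, Out, In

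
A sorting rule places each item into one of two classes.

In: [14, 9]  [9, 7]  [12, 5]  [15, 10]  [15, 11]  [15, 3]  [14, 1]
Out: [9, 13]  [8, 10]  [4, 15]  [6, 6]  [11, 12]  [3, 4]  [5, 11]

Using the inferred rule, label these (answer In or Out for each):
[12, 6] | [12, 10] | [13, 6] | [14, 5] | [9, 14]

In, In, In, In, Out

The pattern is that an item is 'In' exactly when: first > second.
In: [12, 6], since 12 > 6.
In: [12, 10], since 12 > 10.
In: [13, 6], since 13 > 6.
In: [14, 5], since 14 > 5.
Out: [9, 14], since 9 < 14.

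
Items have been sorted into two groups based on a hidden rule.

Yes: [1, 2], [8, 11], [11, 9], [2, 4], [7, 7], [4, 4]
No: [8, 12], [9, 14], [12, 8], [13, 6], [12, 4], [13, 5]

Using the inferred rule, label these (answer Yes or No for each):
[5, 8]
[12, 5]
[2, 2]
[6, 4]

Yes, No, Yes, Yes

The pattern is that an item is 'Yes' exactly when: max ≤ 11.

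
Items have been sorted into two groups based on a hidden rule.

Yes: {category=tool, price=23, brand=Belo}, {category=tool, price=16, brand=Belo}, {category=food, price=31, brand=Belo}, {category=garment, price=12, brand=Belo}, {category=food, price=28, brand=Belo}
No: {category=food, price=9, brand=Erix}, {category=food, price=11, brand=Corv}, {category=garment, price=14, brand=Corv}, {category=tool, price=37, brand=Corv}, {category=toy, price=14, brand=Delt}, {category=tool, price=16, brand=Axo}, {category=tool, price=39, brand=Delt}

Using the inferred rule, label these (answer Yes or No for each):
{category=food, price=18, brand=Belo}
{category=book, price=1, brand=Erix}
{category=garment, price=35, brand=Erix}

Yes, No, No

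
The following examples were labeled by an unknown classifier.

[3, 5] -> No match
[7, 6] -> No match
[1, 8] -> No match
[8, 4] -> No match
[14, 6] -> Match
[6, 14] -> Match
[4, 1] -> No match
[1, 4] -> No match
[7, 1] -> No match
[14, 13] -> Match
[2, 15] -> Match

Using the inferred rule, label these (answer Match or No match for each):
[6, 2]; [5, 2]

One predicate separates the groups cleanly: sum ≥ 17.
[6, 2]: 6+2 = 8, doesn't match → No match. [5, 2]: 5+2 = 7, doesn't match → No match.

No match, No match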